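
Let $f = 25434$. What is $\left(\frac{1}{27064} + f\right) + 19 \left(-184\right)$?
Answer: $\frac{593730033}{27064} \approx 21938.0$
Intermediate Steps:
$\left(\frac{1}{27064} + f\right) + 19 \left(-184\right) = \left(\frac{1}{27064} + 25434\right) + 19 \left(-184\right) = \left(\frac{1}{27064} + 25434\right) - 3496 = \frac{688345777}{27064} - 3496 = \frac{593730033}{27064}$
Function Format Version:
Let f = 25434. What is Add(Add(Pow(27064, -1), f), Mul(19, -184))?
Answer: Rational(593730033, 27064) ≈ 21938.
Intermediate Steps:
Add(Add(Pow(27064, -1), f), Mul(19, -184)) = Add(Add(Pow(27064, -1), 25434), Mul(19, -184)) = Add(Add(Rational(1, 27064), 25434), -3496) = Add(Rational(688345777, 27064), -3496) = Rational(593730033, 27064)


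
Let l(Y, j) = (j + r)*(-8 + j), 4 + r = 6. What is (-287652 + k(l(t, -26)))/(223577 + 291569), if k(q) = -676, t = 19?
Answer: -144164/257573 ≈ -0.55970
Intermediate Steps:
r = 2 (r = -4 + 6 = 2)
l(Y, j) = (-8 + j)*(2 + j) (l(Y, j) = (j + 2)*(-8 + j) = (2 + j)*(-8 + j) = (-8 + j)*(2 + j))
(-287652 + k(l(t, -26)))/(223577 + 291569) = (-287652 - 676)/(223577 + 291569) = -288328/515146 = -288328*1/515146 = -144164/257573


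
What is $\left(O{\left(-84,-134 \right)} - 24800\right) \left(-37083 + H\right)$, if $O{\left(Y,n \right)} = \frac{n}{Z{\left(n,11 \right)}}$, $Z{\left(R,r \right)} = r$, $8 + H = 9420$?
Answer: $\frac{7552356714}{11} \approx 6.8658 \cdot 10^{8}$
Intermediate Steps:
$H = 9412$ ($H = -8 + 9420 = 9412$)
$O{\left(Y,n \right)} = \frac{n}{11}$
$\left(O{\left(-84,-134 \right)} - 24800\right) \left(-37083 + H\right) = \left(\frac{1}{11} \left(-134\right) - 24800\right) \left(-37083 + 9412\right) = \left(- \frac{134}{11} - 24800\right) \left(-27671\right) = \left(- \frac{272934}{11}\right) \left(-27671\right) = \frac{7552356714}{11}$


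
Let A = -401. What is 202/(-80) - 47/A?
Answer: -38621/16040 ≈ -2.4078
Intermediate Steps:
202/(-80) - 47/A = 202/(-80) - 47/(-401) = 202*(-1/80) - 47*(-1/401) = -101/40 + 47/401 = -38621/16040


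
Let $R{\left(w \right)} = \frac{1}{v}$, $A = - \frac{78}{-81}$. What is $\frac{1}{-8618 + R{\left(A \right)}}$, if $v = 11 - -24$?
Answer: $- \frac{35}{301629} \approx -0.00011604$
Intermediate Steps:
$v = 35$ ($v = 11 + 24 = 35$)
$A = \frac{26}{27}$ ($A = \left(-78\right) \left(- \frac{1}{81}\right) = \frac{26}{27} \approx 0.96296$)
$R{\left(w \right)} = \frac{1}{35}$
$\frac{1}{-8618 + R{\left(A \right)}} = \frac{1}{-8618 + \frac{1}{35}} = \frac{1}{- \frac{301629}{35}} = - \frac{35}{301629}$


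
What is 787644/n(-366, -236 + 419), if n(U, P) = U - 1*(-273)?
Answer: -262548/31 ≈ -8469.3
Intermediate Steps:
n(U, P) = 273 + U (n(U, P) = U + 273 = 273 + U)
787644/n(-366, -236 + 419) = 787644/(273 - 366) = 787644/(-93) = 787644*(-1/93) = -262548/31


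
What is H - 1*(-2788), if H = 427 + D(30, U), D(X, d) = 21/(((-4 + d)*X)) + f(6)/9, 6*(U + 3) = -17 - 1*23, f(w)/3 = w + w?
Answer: 1319769/410 ≈ 3218.9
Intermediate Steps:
f(w) = 6*w (f(w) = 3*(w + w) = 3*(2*w) = 6*w)
U = -29/3 (U = -3 + (-17 - 1*23)/6 = -3 + (-17 - 23)/6 = -3 + (1/6)*(-40) = -3 - 20/3 = -29/3 ≈ -9.6667)
D(X, d) = 4 + 21/(X*(-4 + d)) (D(X, d) = 21/(((-4 + d)*X)) + (6*6)/9 = 21/((X*(-4 + d))) + 36*(1/9) = 21*(1/(X*(-4 + d))) + 4 = 21/(X*(-4 + d)) + 4 = 4 + 21/(X*(-4 + d)))
H = 176689/410 (H = 427 + (21 - 16*30 + 4*30*(-29/3))/(30*(-4 - 29/3)) = 427 + (21 - 480 - 1160)/(30*(-41/3)) = 427 + (1/30)*(-3/41)*(-1619) = 427 + 1619/410 = 176689/410 ≈ 430.95)
H - 1*(-2788) = 176689/410 - 1*(-2788) = 176689/410 + 2788 = 1319769/410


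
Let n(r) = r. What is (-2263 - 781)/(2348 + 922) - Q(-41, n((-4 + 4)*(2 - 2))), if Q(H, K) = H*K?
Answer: -1522/1635 ≈ -0.93089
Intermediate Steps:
(-2263 - 781)/(2348 + 922) - Q(-41, n((-4 + 4)*(2 - 2))) = (-2263 - 781)/(2348 + 922) - (-41)*(-4 + 4)*(2 - 2) = -3044/3270 - (-41)*0*0 = -3044*1/3270 - (-41)*0 = -1522/1635 - 1*0 = -1522/1635 + 0 = -1522/1635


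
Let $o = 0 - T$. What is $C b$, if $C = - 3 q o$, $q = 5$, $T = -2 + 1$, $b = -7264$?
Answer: $108960$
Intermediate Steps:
$T = -1$
$o = 1$ ($o = 0 - -1 = 0 + 1 = 1$)
$C = -15$ ($C = \left(-3\right) 5 \cdot 1 = \left(-15\right) 1 = -15$)
$C b = \left(-15\right) \left(-7264\right) = 108960$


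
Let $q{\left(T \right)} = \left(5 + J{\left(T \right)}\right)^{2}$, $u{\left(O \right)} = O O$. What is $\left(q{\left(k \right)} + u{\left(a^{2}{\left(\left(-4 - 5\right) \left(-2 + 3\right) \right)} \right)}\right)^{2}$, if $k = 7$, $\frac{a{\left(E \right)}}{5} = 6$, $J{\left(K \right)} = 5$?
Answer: $656262010000$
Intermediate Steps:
$a{\left(E \right)} = 30$ ($a{\left(E \right)} = 5 \cdot 6 = 30$)
$u{\left(O \right)} = O^{2}$
$q{\left(T \right)} = 100$ ($q{\left(T \right)} = \left(5 + 5\right)^{2} = 10^{2} = 100$)
$\left(q{\left(k \right)} + u{\left(a^{2}{\left(\left(-4 - 5\right) \left(-2 + 3\right) \right)} \right)}\right)^{2} = \left(100 + \left(30^{2}\right)^{2}\right)^{2} = \left(100 + 900^{2}\right)^{2} = \left(100 + 810000\right)^{2} = 810100^{2} = 656262010000$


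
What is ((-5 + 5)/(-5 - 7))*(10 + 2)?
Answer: 0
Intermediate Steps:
((-5 + 5)/(-5 - 7))*(10 + 2) = (0/(-12))*12 = (0*(-1/12))*12 = 0*12 = 0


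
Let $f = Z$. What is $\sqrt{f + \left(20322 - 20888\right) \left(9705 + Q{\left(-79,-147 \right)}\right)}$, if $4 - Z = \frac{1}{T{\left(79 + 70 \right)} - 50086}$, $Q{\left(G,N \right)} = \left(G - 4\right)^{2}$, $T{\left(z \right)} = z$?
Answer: $\frac{i \sqrt{23421366417591863}}{49937} \approx 3064.7 i$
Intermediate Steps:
$Q{\left(G,N \right)} = \left(-4 + G\right)^{2}$
$Z = \frac{199749}{49937}$ ($Z = 4 - \frac{1}{\left(79 + 70\right) - 50086} = 4 - \frac{1}{149 - 50086} = 4 - \frac{1}{-49937} = 4 - - \frac{1}{49937} = 4 + \frac{1}{49937} = \frac{199749}{49937} \approx 4.0$)
$f = \frac{199749}{49937} \approx 4.0$
$\sqrt{f + \left(20322 - 20888\right) \left(9705 + Q{\left(-79,-147 \right)}\right)} = \sqrt{\frac{199749}{49937} + \left(20322 - 20888\right) \left(9705 + \left(-4 - 79\right)^{2}\right)} = \sqrt{\frac{199749}{49937} - 566 \left(9705 + \left(-83\right)^{2}\right)} = \sqrt{\frac{199749}{49937} - 566 \left(9705 + 6889\right)} = \sqrt{\frac{199749}{49937} - 9392204} = \sqrt{- \frac{469018291399}{49937}} = \frac{i \sqrt{23421366417591863}}{49937}$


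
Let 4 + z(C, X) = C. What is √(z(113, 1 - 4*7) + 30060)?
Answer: √30169 ≈ 173.69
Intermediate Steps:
z(C, X) = -4 + C
√(z(113, 1 - 4*7) + 30060) = √((-4 + 113) + 30060) = √(109 + 30060) = √30169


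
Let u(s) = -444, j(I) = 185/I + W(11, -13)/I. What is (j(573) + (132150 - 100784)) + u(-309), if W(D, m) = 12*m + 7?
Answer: 5906114/191 ≈ 30922.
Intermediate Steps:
W(D, m) = 7 + 12*m
j(I) = 36/I (j(I) = 185/I + (7 + 12*(-13))/I = 185/I + (7 - 156)/I = 185/I - 149/I = 36/I)
(j(573) + (132150 - 100784)) + u(-309) = (36/573 + (132150 - 100784)) - 444 = (36*(1/573) + 31366) - 444 = (12/191 + 31366) - 444 = 5990918/191 - 444 = 5906114/191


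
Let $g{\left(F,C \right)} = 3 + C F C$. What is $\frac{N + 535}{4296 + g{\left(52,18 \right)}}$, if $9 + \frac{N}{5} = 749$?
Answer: $\frac{605}{3021} \approx 0.20026$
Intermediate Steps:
$g{\left(F,C \right)} = 3 + F C^{2}$ ($g{\left(F,C \right)} = 3 + C C F = 3 + F C^{2}$)
$N = 3700$ ($N = -45 + 5 \cdot 749 = -45 + 3745 = 3700$)
$\frac{N + 535}{4296 + g{\left(52,18 \right)}} = \frac{3700 + 535}{4296 + \left(3 + 52 \cdot 18^{2}\right)} = \frac{4235}{4296 + \left(3 + 52 \cdot 324\right)} = \frac{4235}{4296 + \left(3 + 16848\right)} = \frac{4235}{4296 + 16851} = \frac{4235}{21147} = 4235 \cdot \frac{1}{21147} = \frac{605}{3021}$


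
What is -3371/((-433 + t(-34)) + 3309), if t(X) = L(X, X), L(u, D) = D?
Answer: -3371/2842 ≈ -1.1861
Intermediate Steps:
t(X) = X
-3371/((-433 + t(-34)) + 3309) = -3371/((-433 - 34) + 3309) = -3371/(-467 + 3309) = -3371/2842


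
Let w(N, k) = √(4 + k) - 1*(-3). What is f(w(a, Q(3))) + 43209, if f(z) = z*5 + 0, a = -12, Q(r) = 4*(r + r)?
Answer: 43224 + 10*√7 ≈ 43250.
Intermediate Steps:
Q(r) = 8*r (Q(r) = 4*(2*r) = 8*r)
w(N, k) = 3 + √(4 + k) (w(N, k) = √(4 + k) + 3 = 3 + √(4 + k))
f(z) = 5*z (f(z) = 5*z + 0 = 5*z)
f(w(a, Q(3))) + 43209 = 5*(3 + √(4 + 8*3)) + 43209 = 5*(3 + √(4 + 24)) + 43209 = 5*(3 + √28) + 43209 = 5*(3 + 2*√7) + 43209 = (15 + 10*√7) + 43209 = 43224 + 10*√7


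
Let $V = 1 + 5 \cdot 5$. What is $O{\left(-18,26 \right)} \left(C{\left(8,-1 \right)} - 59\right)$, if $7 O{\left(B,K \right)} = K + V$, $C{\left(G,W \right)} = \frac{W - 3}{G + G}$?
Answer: $- \frac{3081}{7} \approx -440.14$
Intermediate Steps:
$V = 26$ ($V = 1 + 25 = 26$)
$C{\left(G,W \right)} = \frac{-3 + W}{2 G}$
$O{\left(B,K \right)} = \frac{26}{7} + \frac{K}{7}$ ($O{\left(B,K \right)} = \frac{K + 26}{7} = \frac{26 + K}{7} = \frac{26}{7} + \frac{K}{7}$)
$O{\left(-18,26 \right)} \left(C{\left(8,-1 \right)} - 59\right) = \left(\frac{26}{7} + \frac{1}{7} \cdot 26\right) \left(\frac{-3 - 1}{2 \cdot 8} - 59\right) = \left(\frac{26}{7} + \frac{26}{7}\right) \left(\frac{1}{2} \cdot \frac{1}{8} \left(-4\right) - 59\right) = \frac{52 \left(- \frac{1}{4} - 59\right)}{7} = \frac{52}{7} \left(- \frac{237}{4}\right) = - \frac{3081}{7}$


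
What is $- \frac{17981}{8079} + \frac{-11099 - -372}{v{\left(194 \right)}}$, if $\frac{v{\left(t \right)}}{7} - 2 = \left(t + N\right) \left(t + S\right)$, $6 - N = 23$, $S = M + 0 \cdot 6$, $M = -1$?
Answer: $- \frac{4386657754}{1932020139} \approx -2.2705$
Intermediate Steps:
$S = -1$ ($S = -1 + 0 \cdot 6 = -1 + 0 = -1$)
$N = -17$ ($N = 6 - 23 = -17$)
$v{\left(t \right)} = 14 + 7 \left(-1 + t\right) \left(-17 + t\right)$ ($v{\left(t \right)} = 14 + 7 \left(t - 17\right) \left(t - 1\right) = 14 + 7 \left(-17 + t\right) \left(-1 + t\right) = 14 + 7 \left(-1 + t\right) \left(-17 + t\right)$)
$- \frac{17981}{8079} + \frac{-11099 - -372}{v{\left(194 \right)}} = - \frac{17981}{8079} + \frac{-11099 - -372}{133 - 24444 + 7 \cdot 194^{2}} = \left(-17981\right) \frac{1}{8079} + \frac{-11099 + 372}{133 - 24444 + 7 \cdot 37636} = - \frac{17981}{8079} - \frac{10727}{133 - 24444 + 263452} = - \frac{17981}{8079} - \frac{10727}{239141} = - \frac{4386657754}{1932020139}$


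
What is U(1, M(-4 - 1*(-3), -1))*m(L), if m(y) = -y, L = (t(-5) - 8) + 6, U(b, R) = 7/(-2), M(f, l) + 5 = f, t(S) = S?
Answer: -49/2 ≈ -24.500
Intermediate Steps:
M(f, l) = -5 + f
U(b, R) = -7/2 (U(b, R) = 7*(-½) = -7/2)
L = -7 (L = (-5 - 8) + 6 = -13 + 6 = -7)
U(1, M(-4 - 1*(-3), -1))*m(L) = -(-7)*(-7)/2 = -7/2*7 = -49/2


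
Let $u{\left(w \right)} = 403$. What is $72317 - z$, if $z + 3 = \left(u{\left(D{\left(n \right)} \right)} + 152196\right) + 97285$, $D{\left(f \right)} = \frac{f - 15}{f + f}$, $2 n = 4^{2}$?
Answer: $-177564$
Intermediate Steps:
$n = 8$ ($n = \frac{4^{2}}{2} = \frac{1}{2} \cdot 16 = 8$)
$D{\left(f \right)} = \frac{-15 + f}{2 f}$
$z = 249881$ ($z = -3 + \left(\left(403 + 152196\right) + 97285\right) = -3 + \left(152599 + 97285\right) = -3 + 249884 = 249881$)
$72317 - z = 72317 - 249881 = -177564$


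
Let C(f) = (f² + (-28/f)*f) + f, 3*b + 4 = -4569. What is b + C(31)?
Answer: -1681/3 ≈ -560.33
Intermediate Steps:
b = -4573/3 (b = -4/3 + (⅓)*(-4569) = -4/3 - 1523 = -4573/3 ≈ -1524.3)
C(f) = -28 + f + f² (C(f) = (f² - 28) + f = (-28 + f²) + f = -28 + f + f²)
b + C(31) = -4573/3 + (-28 + 31 + 31²) = -4573/3 + (-28 + 31 + 961) = -4573/3 + 964 = -1681/3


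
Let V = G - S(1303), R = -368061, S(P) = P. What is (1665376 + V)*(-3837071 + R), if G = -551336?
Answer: -4679205966284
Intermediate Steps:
V = -552639 (V = -551336 - 1*1303 = -551336 - 1303 = -552639)
(1665376 + V)*(-3837071 + R) = (1665376 - 552639)*(-3837071 - 368061) = 1112737*(-4205132) = -4679205966284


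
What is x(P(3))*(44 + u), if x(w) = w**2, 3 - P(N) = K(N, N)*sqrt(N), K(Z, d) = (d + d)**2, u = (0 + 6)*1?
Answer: 194850 - 10800*sqrt(3) ≈ 1.7614e+5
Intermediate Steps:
u = 6 (u = 6*1 = 6)
K(Z, d) = 4*d**2 (K(Z, d) = (2*d)**2 = 4*d**2)
P(N) = 3 - 4*N**(5/2) (P(N) = 3 - 4*N**2*sqrt(N) = 3 - 4*N**(5/2))
x(P(3))*(44 + u) = (3 - 36*sqrt(3))**2*(44 + 6) = (3 - 36*sqrt(3))**2*50 = 50*(3 - 36*sqrt(3))**2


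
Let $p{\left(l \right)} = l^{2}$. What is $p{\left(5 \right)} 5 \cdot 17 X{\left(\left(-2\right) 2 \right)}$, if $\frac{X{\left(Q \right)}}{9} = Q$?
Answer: $-76500$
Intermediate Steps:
$X{\left(Q \right)} = 9 Q$
$p{\left(5 \right)} 5 \cdot 17 X{\left(\left(-2\right) 2 \right)} = 5^{2} \cdot 5 \cdot 17 \cdot 9 \left(\left(-2\right) 2\right) = 25 \cdot 85 \cdot 9 \left(-4\right) = 25 \cdot 85 \left(-36\right) = 25 \left(-3060\right) = -76500$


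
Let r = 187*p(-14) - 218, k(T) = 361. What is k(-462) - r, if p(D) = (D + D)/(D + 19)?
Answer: 8131/5 ≈ 1626.2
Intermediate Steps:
p(D) = 2*D/(19 + D) (p(D) = (2*D)/(19 + D) = 2*D/(19 + D))
r = -6326/5 (r = 187*(2*(-14)/(19 - 14)) - 218 = 187*(2*(-14)/5) - 218 = 187*(2*(-14)*(1/5)) - 218 = 187*(-28/5) - 218 = -5236/5 - 218 = -6326/5 ≈ -1265.2)
k(-462) - r = 361 - 1*(-6326/5) = 361 + 6326/5 = 8131/5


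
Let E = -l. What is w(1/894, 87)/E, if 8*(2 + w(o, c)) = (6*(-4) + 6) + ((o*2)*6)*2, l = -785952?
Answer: -2531/468427392 ≈ -5.4032e-6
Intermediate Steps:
E = 785952 (E = -1*(-785952) = 785952)
w(o, c) = -17/4 + 3*o (w(o, c) = -2 + ((6*(-4) + 6) + ((o*2)*6)*2)/8 = -2 + ((-24 + 6) + ((2*o)*6)*2)/8 = -2 + (-18 + (12*o)*2)/8 = -2 + (-18 + 24*o)/8 = -2 + (-9/4 + 3*o) = -17/4 + 3*o)
w(1/894, 87)/E = (-17/4 + 3/894)/785952 = (-17/4 + 3*(1/894))*(1/785952) = (-17/4 + 1/298)*(1/785952) = -2531/596*1/785952 = -2531/468427392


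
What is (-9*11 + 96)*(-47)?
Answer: 141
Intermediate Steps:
(-9*11 + 96)*(-47) = (-99 + 96)*(-47) = -3*(-47) = 141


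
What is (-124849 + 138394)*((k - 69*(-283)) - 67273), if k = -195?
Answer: -649360845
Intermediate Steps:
(-124849 + 138394)*((k - 69*(-283)) - 67273) = (-124849 + 138394)*((-195 - 69*(-283)) - 67273) = 13545*((-195 + 19527) - 67273) = 13545*(19332 - 67273) = 13545*(-47941) = -649360845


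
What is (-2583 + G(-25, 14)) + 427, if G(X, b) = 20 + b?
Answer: -2122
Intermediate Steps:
(-2583 + G(-25, 14)) + 427 = (-2583 + (20 + 14)) + 427 = (-2583 + 34) + 427 = -2549 + 427 = -2122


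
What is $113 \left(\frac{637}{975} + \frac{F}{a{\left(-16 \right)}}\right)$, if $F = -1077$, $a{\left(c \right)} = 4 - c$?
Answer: $- \frac{1803367}{300} \approx -6011.2$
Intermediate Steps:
$113 \left(\frac{637}{975} + \frac{F}{a{\left(-16 \right)}}\right) = 113 \left(\frac{637}{975} - \frac{1077}{4 - -16}\right) = 113 \left(637 \cdot \frac{1}{975} - \frac{1077}{4 + 16}\right) = 113 \left(\frac{49}{75} - \frac{1077}{20}\right) = 113 \left(- \frac{15959}{300}\right) = - \frac{1803367}{300}$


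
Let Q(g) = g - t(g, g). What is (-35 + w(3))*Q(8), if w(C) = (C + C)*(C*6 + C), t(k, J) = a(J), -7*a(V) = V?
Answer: 832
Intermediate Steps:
a(V) = -V/7
t(k, J) = -J/7
Q(g) = 8*g/7 (Q(g) = g - (-1)*g/7 = g + g/7 = 8*g/7)
w(C) = 14*C**2 (w(C) = (2*C)*(6*C + C) = (2*C)*(7*C) = 14*C**2)
(-35 + w(3))*Q(8) = (-35 + 14*3**2)*((8/7)*8) = (-35 + 14*9)*(64/7) = (-35 + 126)*(64/7) = 91*(64/7) = 832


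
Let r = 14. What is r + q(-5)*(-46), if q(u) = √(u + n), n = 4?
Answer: 14 - 46*I ≈ 14.0 - 46.0*I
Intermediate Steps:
q(u) = √(4 + u) (q(u) = √(u + 4) = √(4 + u))
r + q(-5)*(-46) = 14 + √(4 - 5)*(-46) = 14 + √(-1)*(-46) = 14 + I*(-46) = 14 - 46*I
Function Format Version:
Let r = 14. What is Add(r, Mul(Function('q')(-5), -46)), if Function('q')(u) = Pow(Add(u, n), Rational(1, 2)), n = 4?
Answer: Add(14, Mul(-46, I)) ≈ Add(14.000, Mul(-46.000, I))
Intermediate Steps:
Function('q')(u) = Pow(Add(4, u), Rational(1, 2)) (Function('q')(u) = Pow(Add(u, 4), Rational(1, 2)) = Pow(Add(4, u), Rational(1, 2)))
Add(r, Mul(Function('q')(-5), -46)) = Add(14, Mul(Pow(Add(4, -5), Rational(1, 2)), -46)) = Add(14, Mul(Pow(-1, Rational(1, 2)), -46)) = Add(14, Mul(I, -46)) = Add(14, Mul(-46, I))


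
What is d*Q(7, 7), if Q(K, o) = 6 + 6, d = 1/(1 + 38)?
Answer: 4/13 ≈ 0.30769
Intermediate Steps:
d = 1/39 ≈ 0.025641
Q(K, o) = 12
d*Q(7, 7) = (1/39)*12 = 4/13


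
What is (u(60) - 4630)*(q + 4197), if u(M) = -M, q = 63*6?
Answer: -21456750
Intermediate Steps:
q = 378
(u(60) - 4630)*(q + 4197) = (-1*60 - 4630)*(378 + 4197) = (-60 - 4630)*4575 = -4690*4575 = -21456750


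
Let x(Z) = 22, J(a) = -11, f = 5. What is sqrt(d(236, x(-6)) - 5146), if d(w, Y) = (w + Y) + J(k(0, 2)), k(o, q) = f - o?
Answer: I*sqrt(4899) ≈ 69.993*I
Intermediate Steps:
k(o, q) = 5 - o
d(w, Y) = -11 + Y + w (d(w, Y) = (w + Y) - 11 = (Y + w) - 11 = -11 + Y + w)
sqrt(d(236, x(-6)) - 5146) = sqrt((-11 + 22 + 236) - 5146) = sqrt(247 - 5146) = sqrt(-4899) = I*sqrt(4899)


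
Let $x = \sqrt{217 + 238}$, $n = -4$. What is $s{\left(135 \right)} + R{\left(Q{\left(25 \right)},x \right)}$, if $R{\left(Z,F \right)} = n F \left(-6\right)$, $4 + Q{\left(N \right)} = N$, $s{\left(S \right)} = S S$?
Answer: $18225 + 24 \sqrt{455} \approx 18737.0$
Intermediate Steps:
$s{\left(S \right)} = S^{2}$
$Q{\left(N \right)} = -4 + N$
$x = \sqrt{455} \approx 21.331$
$R{\left(Z,F \right)} = 24 F$ ($R{\left(Z,F \right)} = - 4 F \left(-6\right) = 24 F$)
$s{\left(135 \right)} + R{\left(Q{\left(25 \right)},x \right)} = 135^{2} + 24 \sqrt{455} = 18225 + 24 \sqrt{455}$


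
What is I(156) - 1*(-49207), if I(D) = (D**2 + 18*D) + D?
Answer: 76507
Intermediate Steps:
I(D) = D**2 + 19*D
I(156) - 1*(-49207) = 156*(19 + 156) - 1*(-49207) = 156*175 + 49207 = 27300 + 49207 = 76507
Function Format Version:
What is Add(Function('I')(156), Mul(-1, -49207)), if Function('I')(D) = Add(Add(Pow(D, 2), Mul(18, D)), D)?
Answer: 76507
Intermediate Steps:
Function('I')(D) = Add(Pow(D, 2), Mul(19, D))
Add(Function('I')(156), Mul(-1, -49207)) = Add(Mul(156, Add(19, 156)), Mul(-1, -49207)) = Add(Mul(156, 175), 49207) = Add(27300, 49207) = 76507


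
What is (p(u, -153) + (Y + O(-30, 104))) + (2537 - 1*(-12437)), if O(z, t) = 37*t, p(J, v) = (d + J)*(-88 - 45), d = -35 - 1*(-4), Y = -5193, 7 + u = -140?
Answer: 37303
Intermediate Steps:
u = -147 (u = -7 - 140 = -147)
d = -31 (d = -35 + 4 = -31)
p(J, v) = 4123 - 133*J (p(J, v) = (-31 + J)*(-88 - 45) = (-31 + J)*(-133) = 4123 - 133*J)
(p(u, -153) + (Y + O(-30, 104))) + (2537 - 1*(-12437)) = ((4123 - 133*(-147)) + (-5193 + 37*104)) + (2537 - 1*(-12437)) = ((4123 + 19551) + (-5193 + 3848)) + (2537 + 12437) = (23674 - 1345) + 14974 = 22329 + 14974 = 37303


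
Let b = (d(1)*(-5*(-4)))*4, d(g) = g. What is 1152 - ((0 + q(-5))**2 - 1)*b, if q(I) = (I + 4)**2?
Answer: 1152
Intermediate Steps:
q(I) = (4 + I)**2
b = 80 (b = (1*(-5*(-4)))*4 = (1*20)*4 = 20*4 = 80)
1152 - ((0 + q(-5))**2 - 1)*b = 1152 - ((0 + (4 - 5)**2)**2 - 1)*80 = 1152 - ((0 + (-1)**2)**2 - 1)*80 = 1152 - ((0 + 1)**2 - 1)*80 = 1152 - (1**2 - 1)*80 = 1152 - (1 - 1)*80 = 1152 - 0*80 = 1152 - 1*0 = 1152 + 0 = 1152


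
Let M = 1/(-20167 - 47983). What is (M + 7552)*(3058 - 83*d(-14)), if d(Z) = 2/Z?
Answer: 381369580059/16450 ≈ 2.3184e+7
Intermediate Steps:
M = -1/68150 (M = 1/(-68150) = -1/68150 ≈ -1.4674e-5)
(M + 7552)*(3058 - 83*d(-14)) = (-1/68150 + 7552)*(3058 - 166/(-14)) = 514668799*(3058 - 166*(-1)/14)/68150 = 514668799*(3058 - 83*(-⅐))/68150 = 514668799*(3058 + 83/7)/68150 = (514668799/68150)*(21489/7) = 381369580059/16450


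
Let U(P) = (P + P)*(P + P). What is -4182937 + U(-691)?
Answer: -2273013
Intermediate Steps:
U(P) = 4*P² (U(P) = (2*P)*(2*P) = 4*P²)
-4182937 + U(-691) = -4182937 + 4*(-691)² = -4182937 + 4*477481 = -4182937 + 1909924 = -2273013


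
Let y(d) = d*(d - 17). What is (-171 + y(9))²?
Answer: 59049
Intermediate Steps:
y(d) = d*(-17 + d)
(-171 + y(9))² = (-171 + 9*(-17 + 9))² = (-171 + 9*(-8))² = (-171 - 72)² = (-243)² = 59049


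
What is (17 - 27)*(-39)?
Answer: 390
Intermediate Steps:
(17 - 27)*(-39) = -10*(-39) = 390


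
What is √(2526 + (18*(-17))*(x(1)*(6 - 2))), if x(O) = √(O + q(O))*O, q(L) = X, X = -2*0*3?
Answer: √1302 ≈ 36.083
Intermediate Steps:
X = 0 (X = 0*3 = 0)
q(L) = 0
x(O) = O^(3/2) (x(O) = √(O + 0)*O = √O*O = O^(3/2))
√(2526 + (18*(-17))*(x(1)*(6 - 2))) = √(2526 + (18*(-17))*(1^(3/2)*(6 - 2))) = √(2526 - 306*4) = √(2526 - 1224) = √1302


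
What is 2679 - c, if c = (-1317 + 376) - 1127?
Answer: 4747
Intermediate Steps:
c = -2068 (c = -941 - 1127 = -2068)
2679 - c = 2679 - 1*(-2068) = 2679 + 2068 = 4747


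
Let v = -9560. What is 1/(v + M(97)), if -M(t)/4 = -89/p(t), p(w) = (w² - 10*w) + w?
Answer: -2134/20400951 ≈ -0.00010460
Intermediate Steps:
p(w) = w² - 9*w
M(t) = 356/(t*(-9 + t)) (M(t) = -(-356)/(t*(-9 + t)) = 356/(t*(-9 + t)))
1/(v + M(97)) = 1/(-9560 + 356/(97*(-9 + 97))) = 1/(-9560 + 356*(1/97)/88) = 1/(-9560 + 356*(1/97)*(1/88)) = 1/(-9560 + 89/2134) = 1/(-20400951/2134) = -2134/20400951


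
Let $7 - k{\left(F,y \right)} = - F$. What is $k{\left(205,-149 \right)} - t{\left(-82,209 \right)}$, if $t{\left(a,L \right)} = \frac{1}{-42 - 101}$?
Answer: $\frac{30317}{143} \approx 212.01$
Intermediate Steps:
$t{\left(a,L \right)} = - \frac{1}{143}$ ($t{\left(a,L \right)} = \frac{1}{-143} = - \frac{1}{143}$)
$k{\left(F,y \right)} = 7 + F$ ($k{\left(F,y \right)} = 7 - - F = 7 + F$)
$k{\left(205,-149 \right)} - t{\left(-82,209 \right)} = \left(7 + 205\right) - - \frac{1}{143} = 212 + \frac{1}{143} = \frac{30317}{143}$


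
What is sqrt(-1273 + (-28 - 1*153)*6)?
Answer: I*sqrt(2359) ≈ 48.57*I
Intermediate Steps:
sqrt(-1273 + (-28 - 1*153)*6) = sqrt(-1273 + (-28 - 153)*6) = sqrt(-1273 - 181*6) = sqrt(-1273 - 1086) = sqrt(-2359) = I*sqrt(2359)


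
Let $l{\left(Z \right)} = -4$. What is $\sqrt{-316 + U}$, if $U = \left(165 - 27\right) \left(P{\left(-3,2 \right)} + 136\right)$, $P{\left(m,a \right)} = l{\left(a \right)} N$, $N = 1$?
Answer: $10 \sqrt{179} \approx 133.79$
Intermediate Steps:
$P{\left(m,a \right)} = -4$ ($P{\left(m,a \right)} = \left(-4\right) 1 = -4$)
$U = 18216$ ($U = \left(165 - 27\right) \left(-4 + 136\right) = 138 \cdot 132 = 18216$)
$\sqrt{-316 + U} = \sqrt{-316 + 18216} = \sqrt{17900} = 10 \sqrt{179}$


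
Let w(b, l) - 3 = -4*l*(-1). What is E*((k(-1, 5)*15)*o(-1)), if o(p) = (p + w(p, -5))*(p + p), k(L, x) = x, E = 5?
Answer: 13500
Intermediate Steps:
w(b, l) = 3 + 4*l (w(b, l) = 3 - 4*l*(-1) = 3 + 4*l)
o(p) = 2*p*(-17 + p) (o(p) = (p + (3 + 4*(-5)))*(p + p) = (p + (3 - 20))*(2*p) = (p - 17)*(2*p) = (-17 + p)*(2*p) = 2*p*(-17 + p))
E*((k(-1, 5)*15)*o(-1)) = 5*((5*15)*(2*(-1)*(-17 - 1))) = 5*(75*(2*(-1)*(-18))) = 5*(75*36) = 5*2700 = 13500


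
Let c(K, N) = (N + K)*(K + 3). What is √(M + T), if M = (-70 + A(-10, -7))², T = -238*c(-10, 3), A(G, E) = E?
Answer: 21*I*√13 ≈ 75.717*I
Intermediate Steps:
c(K, N) = (3 + K)*(K + N) (c(K, N) = (K + N)*(3 + K) = (3 + K)*(K + N))
T = -11662 (T = -238*((-10)² + 3*(-10) + 3*3 - 10*3) = -238*(100 - 30 + 9 - 30) = -238*49 = -11662)
M = 5929 (M = (-70 - 7)² = (-77)² = 5929)
√(M + T) = √(5929 - 11662) = √(-5733) = 21*I*√13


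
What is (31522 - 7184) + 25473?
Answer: 49811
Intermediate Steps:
(31522 - 7184) + 25473 = 24338 + 25473 = 49811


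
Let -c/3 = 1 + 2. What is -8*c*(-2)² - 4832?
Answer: -4544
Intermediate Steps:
c = -9 (c = -3*(1 + 2) = -3*3 = -9)
-8*c*(-2)² - 4832 = -8*(-9)*(-2)² - 4832 = 72*4 - 4832 = 288 - 4832 = -4544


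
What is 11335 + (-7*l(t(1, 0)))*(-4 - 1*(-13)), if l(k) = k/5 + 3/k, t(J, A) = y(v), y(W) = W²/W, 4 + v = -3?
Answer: 57251/5 ≈ 11450.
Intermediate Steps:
v = -7 (v = -4 - 3 = -7)
y(W) = W
t(J, A) = -7
l(k) = 3/k + k/5 (l(k) = k*(⅕) + 3/k = k/5 + 3/k = 3/k + k/5)
11335 + (-7*l(t(1, 0)))*(-4 - 1*(-13)) = 11335 + (-7*(3/(-7) + (⅕)*(-7)))*(-4 - 1*(-13)) = 11335 + (-7*(3*(-⅐) - 7/5))*(-4 + 13) = 11335 - 7*(-3/7 - 7/5)*9 = 11335 - 7*(-64/35)*9 = 11335 + (64/5)*9 = 11335 + 576/5 = 57251/5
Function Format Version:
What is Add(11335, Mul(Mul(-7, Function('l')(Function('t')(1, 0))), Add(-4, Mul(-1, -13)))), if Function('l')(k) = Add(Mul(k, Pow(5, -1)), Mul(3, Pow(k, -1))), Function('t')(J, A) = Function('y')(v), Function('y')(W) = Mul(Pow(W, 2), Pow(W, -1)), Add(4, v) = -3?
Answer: Rational(57251, 5) ≈ 11450.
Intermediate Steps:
v = -7 (v = Add(-4, -3) = -7)
Function('y')(W) = W
Function('t')(J, A) = -7
Function('l')(k) = Add(Mul(3, Pow(k, -1)), Mul(Rational(1, 5), k)) (Function('l')(k) = Add(Mul(k, Rational(1, 5)), Mul(3, Pow(k, -1))) = Add(Mul(Rational(1, 5), k), Mul(3, Pow(k, -1))) = Add(Mul(3, Pow(k, -1)), Mul(Rational(1, 5), k)))
Add(11335, Mul(Mul(-7, Function('l')(Function('t')(1, 0))), Add(-4, Mul(-1, -13)))) = Add(11335, Mul(Mul(-7, Add(Mul(3, Pow(-7, -1)), Mul(Rational(1, 5), -7))), Add(-4, Mul(-1, -13)))) = Add(11335, Mul(Mul(-7, Add(Mul(3, Rational(-1, 7)), Rational(-7, 5))), Add(-4, 13))) = Add(11335, Mul(Mul(-7, Add(Rational(-3, 7), Rational(-7, 5))), 9)) = Add(11335, Mul(Mul(-7, Rational(-64, 35)), 9)) = Add(11335, Mul(Rational(64, 5), 9)) = Add(11335, Rational(576, 5)) = Rational(57251, 5)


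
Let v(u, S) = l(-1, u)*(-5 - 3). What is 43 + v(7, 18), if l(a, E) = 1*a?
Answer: 51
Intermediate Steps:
l(a, E) = a
v(u, S) = 8 (v(u, S) = -(-5 - 3) = -1*(-8) = 8)
43 + v(7, 18) = 43 + 8 = 51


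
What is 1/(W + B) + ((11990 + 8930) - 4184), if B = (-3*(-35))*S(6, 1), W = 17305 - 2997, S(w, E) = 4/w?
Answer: 240630209/14378 ≈ 16736.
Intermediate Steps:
W = 14308
B = 70 (B = (-3*(-35))*(4/6) = 105*(4*(1/6)) = 105*(2/3) = 70)
1/(W + B) + ((11990 + 8930) - 4184) = 1/(14308 + 70) + ((11990 + 8930) - 4184) = 1/14378 + (20920 - 4184) = 1/14378 + 16736 = 240630209/14378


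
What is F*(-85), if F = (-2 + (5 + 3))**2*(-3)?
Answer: 9180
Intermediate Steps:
F = -108 (F = (-2 + 8)**2*(-3) = 6**2*(-3) = 36*(-3) = -108)
F*(-85) = -108*(-85) = 9180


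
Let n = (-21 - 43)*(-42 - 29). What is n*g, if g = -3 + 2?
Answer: -4544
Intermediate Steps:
n = 4544 (n = -64*(-71) = 4544)
g = -1
n*g = 4544*(-1) = -4544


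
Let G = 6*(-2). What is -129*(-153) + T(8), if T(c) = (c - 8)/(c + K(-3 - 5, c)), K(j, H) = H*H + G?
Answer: 19737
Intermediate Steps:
G = -12
K(j, H) = -12 + H² (K(j, H) = H*H - 12 = H² - 12 = -12 + H²)
T(c) = (-8 + c)/(-12 + c + c²) (T(c) = (c - 8)/(c + (-12 + c²)) = (-8 + c)/(-12 + c + c²))
-129*(-153) + T(8) = -129*(-153) + (-8 + 8)/(-12 + 8 + 8²) = 19737 + 0/(-12 + 8 + 64) = 19737 + 0/60 = 19737 + (1/60)*0 = 19737 + 0 = 19737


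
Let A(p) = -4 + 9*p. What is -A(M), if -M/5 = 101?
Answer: 4549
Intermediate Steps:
M = -505 (M = -5*101 = -505)
-A(M) = -(-4 + 9*(-505)) = -(-4 - 4545) = -1*(-4549) = 4549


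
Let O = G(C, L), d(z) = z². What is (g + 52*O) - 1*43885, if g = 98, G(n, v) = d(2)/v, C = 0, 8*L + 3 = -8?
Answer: -483321/11 ≈ -43938.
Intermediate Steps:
L = -11/8 (L = -3/8 + (⅛)*(-8) = -3/8 - 1 = -11/8 ≈ -1.3750)
G(n, v) = 4/v (G(n, v) = 2²/v = 4/v)
O = -32/11 (O = 4/(-11/8) = 4*(-8/11) = -32/11 ≈ -2.9091)
(g + 52*O) - 1*43885 = (98 + 52*(-32/11)) - 1*43885 = (98 - 1664/11) - 43885 = -586/11 - 43885 = -483321/11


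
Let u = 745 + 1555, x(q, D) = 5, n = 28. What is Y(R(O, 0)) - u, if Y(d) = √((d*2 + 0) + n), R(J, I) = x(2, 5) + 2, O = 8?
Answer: -2300 + √42 ≈ -2293.5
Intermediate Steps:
R(J, I) = 7 (R(J, I) = 5 + 2 = 7)
Y(d) = √(28 + 2*d) (Y(d) = √((d*2 + 0) + 28) = √((2*d + 0) + 28) = √(2*d + 28) = √(28 + 2*d))
u = 2300
Y(R(O, 0)) - u = √(28 + 2*7) - 1*2300 = √(28 + 14) - 2300 = √42 - 2300 = -2300 + √42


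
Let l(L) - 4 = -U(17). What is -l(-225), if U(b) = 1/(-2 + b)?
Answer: -59/15 ≈ -3.9333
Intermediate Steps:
l(L) = 59/15 (l(L) = 4 - 1/(-2 + 17) = 4 - 1/15 = 59/15)
-l(-225) = -1*59/15 = -59/15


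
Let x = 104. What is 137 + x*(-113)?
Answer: -11615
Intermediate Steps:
137 + x*(-113) = 137 + 104*(-113) = 137 - 11752 = -11615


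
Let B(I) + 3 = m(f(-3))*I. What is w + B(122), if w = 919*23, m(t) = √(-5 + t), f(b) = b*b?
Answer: 21378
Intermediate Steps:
f(b) = b²
B(I) = -3 + 2*I (B(I) = -3 + √(-5 + (-3)²)*I = -3 + √(-5 + 9)*I = -3 + √4*I = -3 + 2*I)
w = 21137
w + B(122) = 21137 + (-3 + 2*122) = 21137 + (-3 + 244) = 21137 + 241 = 21378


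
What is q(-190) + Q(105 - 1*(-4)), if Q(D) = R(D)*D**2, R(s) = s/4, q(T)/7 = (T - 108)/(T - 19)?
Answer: 270669405/836 ≈ 3.2377e+5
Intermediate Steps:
q(T) = 7*(-108 + T)/(-19 + T) (q(T) = 7*((T - 108)/(T - 19)) = 7*((-108 + T)/(-19 + T)) = 7*(-108 + T)/(-19 + T))
R(s) = s/4 (R(s) = s*(1/4) = s/4)
Q(D) = D**3/4 (Q(D) = (D/4)*D**2 = D**3/4)
q(-190) + Q(105 - 1*(-4)) = 7*(-108 - 190)/(-19 - 190) + (105 - 1*(-4))**3/4 = 7*(-298)/(-209) + (105 + 4)**3/4 = 7*(-1/209)*(-298) + (1/4)*109**3 = 2086/209 + (1/4)*1295029 = 2086/209 + 1295029/4 = 270669405/836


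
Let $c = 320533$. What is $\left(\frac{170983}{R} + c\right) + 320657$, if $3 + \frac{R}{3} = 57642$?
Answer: $\frac{110872822213}{172917} \approx 6.4119 \cdot 10^{5}$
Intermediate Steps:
$R = 172917$ ($R = -9 + 3 \cdot 57642 = -9 + 172926 = 172917$)
$\left(\frac{170983}{R} + c\right) + 320657 = \left(\frac{170983}{172917} + 320533\right) + 320657 = \frac{55425775744}{172917} + 320657 = \frac{110872822213}{172917}$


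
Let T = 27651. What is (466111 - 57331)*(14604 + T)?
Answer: 17272998900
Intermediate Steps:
(466111 - 57331)*(14604 + T) = (466111 - 57331)*(14604 + 27651) = 408780*42255 = 17272998900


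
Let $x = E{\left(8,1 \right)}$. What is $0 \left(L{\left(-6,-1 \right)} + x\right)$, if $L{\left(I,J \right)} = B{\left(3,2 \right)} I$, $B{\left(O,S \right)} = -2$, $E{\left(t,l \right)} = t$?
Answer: $0$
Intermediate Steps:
$x = 8$
$L{\left(I,J \right)} = - 2 I$
$0 \left(L{\left(-6,-1 \right)} + x\right) = 0 \left(\left(-2\right) \left(-6\right) + 8\right) = 0 \left(12 + 8\right) = 0 \cdot 20 = 0$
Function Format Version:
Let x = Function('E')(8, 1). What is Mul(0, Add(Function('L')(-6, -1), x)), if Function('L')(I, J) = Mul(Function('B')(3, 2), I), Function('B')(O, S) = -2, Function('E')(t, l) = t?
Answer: 0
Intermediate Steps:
x = 8
Function('L')(I, J) = Mul(-2, I)
Mul(0, Add(Function('L')(-6, -1), x)) = Mul(0, Add(Mul(-2, -6), 8)) = Mul(0, Add(12, 8)) = Mul(0, 20) = 0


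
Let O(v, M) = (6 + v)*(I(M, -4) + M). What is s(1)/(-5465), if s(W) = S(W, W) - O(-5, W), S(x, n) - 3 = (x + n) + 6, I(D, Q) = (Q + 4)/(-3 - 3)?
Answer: -2/1093 ≈ -0.0018298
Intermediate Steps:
I(D, Q) = -⅔ - Q/6 (I(D, Q) = (4 + Q)/(-6) = (4 + Q)*(-⅙) = -⅔ - Q/6)
O(v, M) = M*(6 + v) (O(v, M) = (6 + v)*((-⅔ - ⅙*(-4)) + M) = (6 + v)*((-⅔ + ⅔) + M) = (6 + v)*(0 + M) = (6 + v)*M = M*(6 + v))
S(x, n) = 9 + n + x (S(x, n) = 3 + ((x + n) + 6) = 3 + ((n + x) + 6) = 3 + (6 + n + x) = 9 + n + x)
s(W) = 9 + W (s(W) = (9 + W + W) - W*(6 - 5) = (9 + 2*W) - W = 9 + W)
s(1)/(-5465) = (9 + 1)/(-5465) = 10*(-1/5465) = -2/1093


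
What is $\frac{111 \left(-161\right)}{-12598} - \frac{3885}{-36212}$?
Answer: $\frac{348043941}{228099388} \approx 1.5258$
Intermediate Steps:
$\frac{111 \left(-161\right)}{-12598} - \frac{3885}{-36212} = \left(-17871\right) \left(- \frac{1}{12598}\right) - - \frac{3885}{36212} = \frac{17871}{12598} + \frac{3885}{36212} = \frac{348043941}{228099388}$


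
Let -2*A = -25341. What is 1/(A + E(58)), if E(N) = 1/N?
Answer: 29/367445 ≈ 7.8923e-5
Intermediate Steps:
A = 25341/2 (A = -1/2*(-25341) = 25341/2 ≈ 12671.)
1/(A + E(58)) = 1/(25341/2 + 1/58) = 1/(367445/29) = 29/367445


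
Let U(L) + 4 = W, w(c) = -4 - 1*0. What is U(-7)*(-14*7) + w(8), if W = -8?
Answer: 1172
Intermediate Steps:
w(c) = -4 (w(c) = -4 + 0 = -4)
U(L) = -12 (U(L) = -4 - 8 = -12)
U(-7)*(-14*7) + w(8) = -(-168)*7 - 4 = -12*(-98) - 4 = 1176 - 4 = 1172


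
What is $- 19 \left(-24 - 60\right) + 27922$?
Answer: $29518$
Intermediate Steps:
$- 19 \left(-24 - 60\right) + 27922 = \left(-19\right) \left(-84\right) + 27922 = 1596 + 27922 = 29518$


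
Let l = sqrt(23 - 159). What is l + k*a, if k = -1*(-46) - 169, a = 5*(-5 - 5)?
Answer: 6150 + 2*I*sqrt(34) ≈ 6150.0 + 11.662*I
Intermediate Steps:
l = 2*I*sqrt(34) (l = sqrt(-136) = 2*I*sqrt(34) ≈ 11.662*I)
a = -50 (a = 5*(-10) = -50)
k = -123 (k = 46 - 169 = -123)
l + k*a = 2*I*sqrt(34) - 123*(-50) = 2*I*sqrt(34) + 6150 = 6150 + 2*I*sqrt(34)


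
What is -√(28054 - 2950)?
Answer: -4*√1569 ≈ -158.44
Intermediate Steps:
-√(28054 - 2950) = -√25104 = -4*√1569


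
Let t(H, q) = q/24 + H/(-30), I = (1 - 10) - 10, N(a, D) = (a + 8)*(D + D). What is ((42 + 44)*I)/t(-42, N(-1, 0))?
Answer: -8170/7 ≈ -1167.1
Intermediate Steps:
N(a, D) = 2*D*(8 + a) (N(a, D) = (8 + a)*(2*D) = 2*D*(8 + a))
I = -19 (I = -9 - 10 = -19)
t(H, q) = -H/30 + q/24 (t(H, q) = q*(1/24) + H*(-1/30) = q/24 - H/30 = -H/30 + q/24)
((42 + 44)*I)/t(-42, N(-1, 0)) = ((42 + 44)*(-19))/(-1/30*(-42) + (2*0*(8 - 1))/24) = (86*(-19))/(7/5 + (2*0*7)/24) = -1634/(7/5 + (1/24)*0) = -1634/(7/5 + 0) = -1634/7/5 = -1634*5/7 = -8170/7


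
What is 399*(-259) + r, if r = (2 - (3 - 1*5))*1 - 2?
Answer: -103339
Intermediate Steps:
r = 2 (r = (2 - (3 - 5))*1 - 2 = (2 - 1*(-2))*1 - 2 = (2 + 2)*1 - 2 = 4*1 - 2 = 4 - 2 = 2)
399*(-259) + r = 399*(-259) + 2 = -103341 + 2 = -103339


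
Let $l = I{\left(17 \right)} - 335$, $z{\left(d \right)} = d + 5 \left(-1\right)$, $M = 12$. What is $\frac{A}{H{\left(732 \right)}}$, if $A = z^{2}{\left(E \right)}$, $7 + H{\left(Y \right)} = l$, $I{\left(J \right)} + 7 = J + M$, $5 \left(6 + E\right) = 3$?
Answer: $- \frac{169}{500} \approx -0.338$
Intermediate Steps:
$E = - \frac{27}{5}$ ($E = -6 + \frac{1}{5} \cdot 3 = -6 + \frac{3}{5} = - \frac{27}{5} \approx -5.4$)
$I{\left(J \right)} = 5 + J$ ($I{\left(J \right)} = -7 + \left(J + 12\right) = -7 + \left(12 + J\right) = 5 + J$)
$z{\left(d \right)} = -5 + d$ ($z{\left(d \right)} = d - 5 = -5 + d$)
$l = -313$ ($l = \left(5 + 17\right) - 335 = 22 - 335 = -313$)
$H{\left(Y \right)} = -320$ ($H{\left(Y \right)} = -7 - 313 = -320$)
$A = \frac{2704}{25}$ ($A = \left(-5 - \frac{27}{5}\right)^{2} = \left(- \frac{52}{5}\right)^{2} = \frac{2704}{25} \approx 108.16$)
$\frac{A}{H{\left(732 \right)}} = \frac{2704}{25 \left(-320\right)} = \frac{2704}{25} \left(- \frac{1}{320}\right) = - \frac{169}{500}$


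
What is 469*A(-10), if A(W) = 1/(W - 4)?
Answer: -67/2 ≈ -33.500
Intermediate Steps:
A(W) = 1/(-4 + W)
469*A(-10) = 469/(-4 - 10) = 469/(-14) = 469*(-1/14) = -67/2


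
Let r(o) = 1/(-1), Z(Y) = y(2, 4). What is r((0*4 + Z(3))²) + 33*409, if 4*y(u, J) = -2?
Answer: 13496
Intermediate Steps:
y(u, J) = -½ (y(u, J) = (¼)*(-2) = -½)
Z(Y) = -½
r(o) = -1
r((0*4 + Z(3))²) + 33*409 = -1 + 33*409 = -1 + 13497 = 13496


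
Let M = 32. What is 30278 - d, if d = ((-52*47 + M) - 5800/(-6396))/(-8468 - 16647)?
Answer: 1215926864692/40158885 ≈ 30278.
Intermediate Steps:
d = 3855338/40158885 (d = ((-52*47 + 32) - 5800/(-6396))/(-8468 - 16647) = ((-2444 + 32) - 5800*(-1/6396))/(-25115) = (-2412 + 1450/1599)*(-1/25115) = -3855338/1599*(-1/25115) = 3855338/40158885 ≈ 0.096002)
30278 - d = 30278 - 1*3855338/40158885 = 30278 - 3855338/40158885 = 1215926864692/40158885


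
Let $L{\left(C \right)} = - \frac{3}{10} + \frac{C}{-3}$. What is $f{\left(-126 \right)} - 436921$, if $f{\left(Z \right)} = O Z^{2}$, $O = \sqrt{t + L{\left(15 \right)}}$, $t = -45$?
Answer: $-436921 + \frac{7938 i \sqrt{5030}}{5} \approx -4.3692 \cdot 10^{5} + 1.126 \cdot 10^{5} i$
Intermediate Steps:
$L{\left(C \right)} = - \frac{3}{10} - \frac{C}{3}$ ($L{\left(C \right)} = \left(-3\right) \frac{1}{10} + C \left(- \frac{1}{3}\right) = - \frac{3}{10} - \frac{C}{3}$)
$O = \frac{i \sqrt{5030}}{10}$ ($O = \sqrt{-45 - \frac{53}{10}} = \sqrt{- \frac{503}{10}} = \frac{i \sqrt{5030}}{10} \approx 7.0922 i$)
$f{\left(Z \right)} = \frac{i \sqrt{5030} Z^{2}}{10}$ ($f{\left(Z \right)} = \frac{i \sqrt{5030}}{10} Z^{2} = \frac{i \sqrt{5030} Z^{2}}{10}$)
$f{\left(-126 \right)} - 436921 = \frac{i \sqrt{5030} \left(-126\right)^{2}}{10} - 436921 = \frac{1}{10} i \sqrt{5030} \cdot 15876 - 436921 = \frac{7938 i \sqrt{5030}}{5} - 436921 = -436921 + \frac{7938 i \sqrt{5030}}{5}$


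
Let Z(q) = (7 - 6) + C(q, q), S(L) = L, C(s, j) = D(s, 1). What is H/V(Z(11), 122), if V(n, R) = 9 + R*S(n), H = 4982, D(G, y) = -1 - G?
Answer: -4982/1333 ≈ -3.7374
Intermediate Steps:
C(s, j) = -1 - s
Z(q) = -q (Z(q) = (7 - 6) + (-1 - q) = 1 + (-1 - q) = -q)
V(n, R) = 9 + R*n
H/V(Z(11), 122) = 4982/(9 + 122*(-1*11)) = 4982/(9 + 122*(-11)) = 4982/(9 - 1342) = 4982/(-1333) = 4982*(-1/1333) = -4982/1333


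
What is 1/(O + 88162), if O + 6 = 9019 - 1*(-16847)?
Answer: 1/114022 ≈ 8.7702e-6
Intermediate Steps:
O = 25860 (O = -6 + (9019 - 1*(-16847)) = -6 + (9019 + 16847) = -6 + 25866 = 25860)
1/(O + 88162) = 1/(25860 + 88162) = 1/114022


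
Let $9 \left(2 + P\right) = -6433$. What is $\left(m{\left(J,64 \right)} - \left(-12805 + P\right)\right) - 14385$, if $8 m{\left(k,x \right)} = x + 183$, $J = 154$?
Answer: $- \frac{59929}{72} \approx -832.35$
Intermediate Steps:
$P = - \frac{6451}{9}$ ($P = -2 + \frac{1}{9} \left(-6433\right) = -2 - \frac{6433}{9} = - \frac{6451}{9} \approx -716.78$)
$m{\left(k,x \right)} = \frac{183}{8} + \frac{x}{8}$ ($m{\left(k,x \right)} = \frac{x + 183}{8} = \frac{183 + x}{8} = \frac{183}{8} + \frac{x}{8}$)
$\left(m{\left(J,64 \right)} - \left(-12805 + P\right)\right) - 14385 = \left(\left(\frac{183}{8} + \frac{1}{8} \cdot 64\right) + \left(12805 - - \frac{6451}{9}\right)\right) - 14385 = \left(\left(\frac{183}{8} + 8\right) + \left(12805 + \frac{6451}{9}\right)\right) - 14385 = \left(\frac{247}{8} + \frac{121696}{9}\right) - 14385 = \frac{975791}{72} - 14385 = - \frac{59929}{72}$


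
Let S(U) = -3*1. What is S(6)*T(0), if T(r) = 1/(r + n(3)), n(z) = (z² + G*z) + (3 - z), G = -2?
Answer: -1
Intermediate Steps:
S(U) = -3
n(z) = 3 + z² - 3*z (n(z) = (z² - 2*z) + (3 - z) = 3 + z² - 3*z)
T(r) = 1/(3 + r) (T(r) = 1/(r + (3 + 3² - 3*3)) = 1/(r + (3 + 9 - 9)) = 1/(r + 3) = 1/(3 + r))
S(6)*T(0) = -3/(3 + 0) = -3/3 = -3*⅓ = -1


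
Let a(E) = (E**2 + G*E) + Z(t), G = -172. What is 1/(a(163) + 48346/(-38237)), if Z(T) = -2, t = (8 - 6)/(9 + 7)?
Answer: -38237/56218499 ≈ -0.00068015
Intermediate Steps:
t = 1/8 (t = 2/16 = 2*(1/16) = 1/8 ≈ 0.12500)
a(E) = -2 + E**2 - 172*E (a(E) = (E**2 - 172*E) - 2 = -2 + E**2 - 172*E)
1/(a(163) + 48346/(-38237)) = 1/((-2 + 163**2 - 172*163) + 48346/(-38237)) = 1/((-2 + 26569 - 28036) + 48346*(-1/38237)) = 1/(-1469 - 48346/38237) = 1/(-56218499/38237) = -38237/56218499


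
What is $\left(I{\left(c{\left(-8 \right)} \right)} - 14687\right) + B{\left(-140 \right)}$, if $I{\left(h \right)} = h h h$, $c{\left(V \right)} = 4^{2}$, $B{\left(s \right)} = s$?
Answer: $-10731$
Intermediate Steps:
$c{\left(V \right)} = 16$
$I{\left(h \right)} = h^{3}$ ($I{\left(h \right)} = h^{2} h = h^{3}$)
$\left(I{\left(c{\left(-8 \right)} \right)} - 14687\right) + B{\left(-140 \right)} = \left(16^{3} - 14687\right) - 140 = \left(4096 - 14687\right) - 140 = -10591 - 140 = -10731$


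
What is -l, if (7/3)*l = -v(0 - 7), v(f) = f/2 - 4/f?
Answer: -123/98 ≈ -1.2551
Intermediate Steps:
v(f) = f/2 - 4/f (v(f) = f*(½) - 4/f = f/2 - 4/f)
l = 123/98 (l = 3*(-((0 - 7)/2 - 4/(0 - 7)))/7 = 3*(-((½)*(-7) - 4/(-7)))/7 = 3*(-(-7/2 - 4*(-⅐)))/7 = 3*(-(-7/2 + 4/7))/7 = 3*(-1*(-41/14))/7 = (3/7)*(41/14) = 123/98 ≈ 1.2551)
-l = -1*123/98 = -123/98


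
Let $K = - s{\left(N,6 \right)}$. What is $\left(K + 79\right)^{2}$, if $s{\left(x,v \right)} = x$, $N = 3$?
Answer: $5776$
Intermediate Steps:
$K = -3$ ($K = \left(-1\right) 3 = -3$)
$\left(K + 79\right)^{2} = \left(-3 + 79\right)^{2} = 76^{2} = 5776$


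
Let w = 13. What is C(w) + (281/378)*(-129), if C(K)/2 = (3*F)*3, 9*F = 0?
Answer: -12083/126 ≈ -95.897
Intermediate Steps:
F = 0 (F = (⅑)*0 = 0)
C(K) = 0 (C(K) = 2*((3*0)*3) = 2*(0*3) = 2*0 = 0)
C(w) + (281/378)*(-129) = 0 + (281/378)*(-129) = 0 - 12083/126 = -12083/126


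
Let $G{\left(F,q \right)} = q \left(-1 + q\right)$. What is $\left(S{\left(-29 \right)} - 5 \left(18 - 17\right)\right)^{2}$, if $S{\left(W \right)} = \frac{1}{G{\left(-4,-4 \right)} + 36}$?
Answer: $\frac{77841}{3136} \approx 24.822$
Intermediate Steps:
$S{\left(W \right)} = \frac{1}{56}$ ($S{\left(W \right)} = \frac{1}{- 4 \left(-1 - 4\right) + 36} = \frac{1}{\left(-4\right) \left(-5\right) + 36} = \frac{1}{20 + 36} = \frac{1}{56}$)
$\left(S{\left(-29 \right)} - 5 \left(18 - 17\right)\right)^{2} = \left(\frac{1}{56} - 5 \left(18 - 17\right)\right)^{2} = \left(\frac{1}{56} - 5\right)^{2} = \left(- \frac{279}{56}\right)^{2} = \frac{77841}{3136}$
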